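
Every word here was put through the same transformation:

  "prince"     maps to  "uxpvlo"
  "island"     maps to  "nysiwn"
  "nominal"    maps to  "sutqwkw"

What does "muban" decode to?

house

In prince: p→u is +5, r→x is +6, i→p is +7, n→v is +8 — the shift increases by 1 each position. Each letter shifts forward by (position + 5), i.e. 5, 6, 7, … — the shift grows by one for each successive letter.
Decoding muban: m−5=h, u−6=o, b−7=u, a−8=s, n−9=e.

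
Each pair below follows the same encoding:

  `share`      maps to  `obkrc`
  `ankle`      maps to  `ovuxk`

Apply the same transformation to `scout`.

The output letters match the input read backwards, each shifted +10: share reversed is erahs. Read the word backwards and shift each letter +10.
For scout: reverse → tuocs; then shift: t+10=d, u+10=e, o+10=y, c+10=m, s+10=c.

deymc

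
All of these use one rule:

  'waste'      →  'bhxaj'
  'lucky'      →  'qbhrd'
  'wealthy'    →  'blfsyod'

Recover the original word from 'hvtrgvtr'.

Shifts by position in waste: pos 0: w→b (+5), pos 1: a→h (+7), pos 2: s→x (+5), pos 3: t→a (+7) — repeating every 2. It's a Vigenère-style cipher with numeric key [5,7]: position i shifts by key[i mod 2].
Decoding hvtrgvtr: h−5=c, v−7=o, t−5=o, r−7=k, g−5=b, v−7=o, t−5=o, r−7=k.

cookbook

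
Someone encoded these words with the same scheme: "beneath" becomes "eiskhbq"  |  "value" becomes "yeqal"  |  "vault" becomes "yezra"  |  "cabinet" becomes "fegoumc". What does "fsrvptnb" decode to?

In beneath: b→e is +3, e→i is +4, n→s is +5, e→k is +6 — the shift increases by 1 each position. Letter i (0-indexed) is shifted by i+3, so successive shifts are 3, 4, 5, ….
Undoing it on fsrvptnb: f−3=c, s−4=o, r−5=m, v−6=p, p−7=i, t−8=l, n−9=e, b−10=r.

compiler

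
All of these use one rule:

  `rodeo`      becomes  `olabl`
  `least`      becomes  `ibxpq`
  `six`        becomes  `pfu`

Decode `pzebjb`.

Compare letters: r→o is +23, o→l is +23, d→a is +23 — a constant shift. Each letter is shifted forward by 23 in the alphabet (a Caesar shift of +23).
Reversing it on pzebjb: p−23=s, z−23=c, e−23=h, b−23=e, j−23=m, b−23=e.

scheme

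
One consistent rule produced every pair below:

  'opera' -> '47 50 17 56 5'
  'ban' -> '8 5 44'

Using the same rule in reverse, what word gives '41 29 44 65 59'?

minus

o(#15)→47 and p(#16)→50: differences scale by 3, so n = 3·pos + 2. The formula is n = 3×(alphabet index, a=1) + 2.
Reversing it on 41 29 44 65 59: 41→(41−2)÷3=13=m, 29→(29−2)÷3=9=i, 44→(44−2)÷3=14=n, 65→(65−2)÷3=21=u, 59→(59−2)÷3=19=s.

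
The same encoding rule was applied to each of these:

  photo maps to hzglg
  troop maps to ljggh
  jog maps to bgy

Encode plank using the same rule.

hdsfc

Compare letters: p→h is +18, h→z is +18, o→g is +18 — a constant shift. It's a constant shift of +18 (ROT18).
Applying it to plank: p+18=h, l+18=d, a+18=s, n+18=f, k+18=c.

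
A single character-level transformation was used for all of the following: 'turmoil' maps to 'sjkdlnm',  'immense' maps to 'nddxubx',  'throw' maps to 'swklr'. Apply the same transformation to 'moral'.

dlkhm

This is an affine cipher: with a=0,…,z=25, each position x becomes (17x+7) mod 26.
Applying it to moral: m(12)→17·12+7≡3=d; o(14)→17·14+7≡11=l; r(17)→17·17+7≡10=k; a(0)→17·0+7≡7=h; l(11)→17·11+7≡12=m (all mod 26).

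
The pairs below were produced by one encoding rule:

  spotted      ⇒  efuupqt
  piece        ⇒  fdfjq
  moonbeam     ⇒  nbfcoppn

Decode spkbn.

Two steps: reverse the string, then apply a Caesar shift of +1.
Undoing it on spkbn: shift back: s−1=r, p−1=o, k−1=j, b−1=a, n−1=m → rojam; then reverse → major.

major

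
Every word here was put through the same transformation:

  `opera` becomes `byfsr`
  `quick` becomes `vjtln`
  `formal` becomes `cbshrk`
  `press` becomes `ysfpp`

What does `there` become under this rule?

mwfsf

This is an affine cipher: with a=0,…,z=25, each position x becomes (23x+17) mod 26.
Applying it to there: t(19)→23·19+17≡12=m; h(7)→23·7+17≡22=w; e(4)→23·4+17≡5=f; r(17)→23·17+17≡18=s; e(4)→23·4+17≡5=f (all mod 26).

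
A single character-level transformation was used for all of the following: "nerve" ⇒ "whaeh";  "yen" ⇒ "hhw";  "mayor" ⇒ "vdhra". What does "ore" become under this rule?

The shift depends on letter class: consonant n→w is +9, but vowel e→h is +3. The rule splits by letter class: vowels +3, consonants +9.
Applying it to ore: o(vowel)+3=r, r(cons)+9=a, e(vowel)+3=h.

rah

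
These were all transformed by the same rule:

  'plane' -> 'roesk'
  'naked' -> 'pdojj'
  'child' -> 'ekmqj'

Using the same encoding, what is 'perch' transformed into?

Each letter shifts forward by (position + 2), i.e. 2, 3, 4, … — the shift grows by one for each successive letter.
On perch: p+2=r, e+3=h, r+4=v, c+5=h, h+6=n.

rhvhn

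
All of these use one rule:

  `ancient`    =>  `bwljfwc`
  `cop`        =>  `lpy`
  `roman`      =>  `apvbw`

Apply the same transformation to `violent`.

The shift depends on letter class: consonant n→w is +9, but vowel a→b is +1. Two shifts are in play — +1 for a/e/i/o/u, +9 for every other letter.
For violent: v(cons)+9=e, i(vowel)+1=j, o(vowel)+1=p, l(cons)+9=u, e(vowel)+1=f, n(cons)+9=w, t(cons)+9=c.

ejpufwc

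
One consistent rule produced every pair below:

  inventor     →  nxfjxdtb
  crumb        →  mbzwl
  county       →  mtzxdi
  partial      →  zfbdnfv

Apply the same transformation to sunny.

The shift depends on letter class: consonant n→x is +10, but vowel i→n is +5. Two shifts are in play — +5 for a/e/i/o/u, +10 for every other letter.
Applying it to sunny: s(cons)+10=c, u(vowel)+5=z, n(cons)+10=x, n(cons)+10=x, y(cons)+10=i.

czxxi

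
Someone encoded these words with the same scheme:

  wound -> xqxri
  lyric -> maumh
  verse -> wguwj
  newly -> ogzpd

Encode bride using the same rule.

ctlhj

Letter i (0-indexed) is shifted by i+1, so successive shifts are 1, 2, 3, ….
For bride: b+1=c, r+2=t, i+3=l, d+4=h, e+5=j.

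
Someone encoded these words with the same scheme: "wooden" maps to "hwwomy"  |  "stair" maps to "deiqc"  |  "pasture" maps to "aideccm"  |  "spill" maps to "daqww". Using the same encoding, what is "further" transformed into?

qccesmc

The shift depends on letter class: consonant w→h is +11, but vowel o→w is +8. Vowels shift forward by 8 and consonants shift forward by 11.
Applying it to further: f(cons)+11=q, u(vowel)+8=c, r(cons)+11=c, t(cons)+11=e, h(cons)+11=s, e(vowel)+8=m, r(cons)+11=c.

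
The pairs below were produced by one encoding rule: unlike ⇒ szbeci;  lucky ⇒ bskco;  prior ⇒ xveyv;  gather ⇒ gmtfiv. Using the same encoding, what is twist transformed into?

tqeut

u(20)→s(18) and n(13)→z(25) fit y≡25x+12 (mod 26); the inverse of 25 mod 26 is 25. This is an affine cipher: with a=0,…,z=25, each position x becomes (25x+12) mod 26.
Applying it to twist: t(19)→25·19+12≡19=t; w(22)→25·22+12≡16=q; i(8)→25·8+12≡4=e; s(18)→25·18+12≡20=u; t(19)→25·19+12≡19=t (all mod 26).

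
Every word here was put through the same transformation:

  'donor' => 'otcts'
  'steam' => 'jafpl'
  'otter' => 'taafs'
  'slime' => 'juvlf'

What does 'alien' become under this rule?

puvfc

d(3)→o(14) and o(14)→t(19) fit y≡17x+15 (mod 26); the inverse of 17 mod 26 is 23. Treating letters as 0–25, the rule is x ↦ 17x + 15 (mod 26).
Applying it to alien: a(0)→17·0+15≡15=p; l(11)→17·11+15≡20=u; i(8)→17·8+15≡21=v; e(4)→17·4+15≡5=f; n(13)→17·13+15≡2=c (all mod 26).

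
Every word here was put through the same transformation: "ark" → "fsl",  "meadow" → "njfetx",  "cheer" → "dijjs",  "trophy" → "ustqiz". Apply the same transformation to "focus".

The shift depends on letter class: consonant r→s is +1, but vowel a→f is +5. The rule splits by letter class: vowels +5, consonants +1.
On focus: f(cons)+1=g, o(vowel)+5=t, c(cons)+1=d, u(vowel)+5=z, s(cons)+1=t.

gtdzt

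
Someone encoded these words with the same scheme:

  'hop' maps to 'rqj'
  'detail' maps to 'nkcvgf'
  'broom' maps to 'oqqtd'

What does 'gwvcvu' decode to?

The output letters match the input read backwards, each shifted +2: hop reversed is poh. The word is reversed, then every letter is shifted forward by 2.
Decoding gwvcvu: shift back: g−2=e, w−2=u, v−2=t, c−2=a, v−2=t, u−2=s → eutats; then reverse → statue.

statue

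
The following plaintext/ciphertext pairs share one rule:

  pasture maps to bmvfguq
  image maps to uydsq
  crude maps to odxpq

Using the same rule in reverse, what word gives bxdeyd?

plasma

Shifts by position in pasture: pos 0: p→b (+12), pos 1: a→m (+12), pos 2: s→v (+3), pos 3: t→f (+12), pos 4: u→g (+12), pos 5: r→u (+3) — repeating every 3. The shifts repeat in a cycle of length 3: positions 0,1,… shift by +12, +12, +3, then the pattern repeats.
Undoing it on bxdeyd: b−12=p, x−12=l, d−3=a, e−12=s, y−12=m, d−3=a.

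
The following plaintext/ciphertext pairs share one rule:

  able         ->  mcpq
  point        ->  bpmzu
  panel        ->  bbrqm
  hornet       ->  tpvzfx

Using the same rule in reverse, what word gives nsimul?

breath

It's a Vigenère-style cipher with numeric key [12,1,4]: position i shifts by key[i mod 3].
Reversing it on nsimul: n−12=b, s−1=r, i−4=e, m−12=a, u−1=t, l−4=h.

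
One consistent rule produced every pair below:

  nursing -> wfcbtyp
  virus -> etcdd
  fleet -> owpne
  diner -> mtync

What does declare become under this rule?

mpnulcn

Shifts by position in nursing: pos 0: n→w (+9), pos 1: u→f (+11), pos 2: r→c (+11), pos 3: s→b (+9), pos 4: i→t (+11), pos 5: n→y (+11) — repeating every 3. The shifts repeat in a cycle of length 3: positions 0,1,… shift by +9, +11, +11, then the pattern repeats.
On declare: d+9=m, e+11=p, c+11=n, l+9=u, a+11=l, r+11=c, e+9=n.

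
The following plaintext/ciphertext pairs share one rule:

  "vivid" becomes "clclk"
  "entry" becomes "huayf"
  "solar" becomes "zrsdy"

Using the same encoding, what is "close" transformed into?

jsrzh

The shift depends on letter class: consonant v→c is +7, but vowel i→l is +3. Vowels shift forward by 3 and consonants shift forward by 7.
For close: c(cons)+7=j, l(cons)+7=s, o(vowel)+3=r, s(cons)+7=z, e(vowel)+3=h.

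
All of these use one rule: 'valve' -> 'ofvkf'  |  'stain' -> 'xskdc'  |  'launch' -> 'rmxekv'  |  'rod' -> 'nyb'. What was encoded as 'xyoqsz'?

pigeon

The output letters match the input read backwards, each shifted +10: valve reversed is evlav. Read the word backwards and shift each letter +10.
Undoing it on xyoqsz: shift back: x−10=n, y−10=o, o−10=e, q−10=g, s−10=i, z−10=p → noegip; then reverse → pigeon.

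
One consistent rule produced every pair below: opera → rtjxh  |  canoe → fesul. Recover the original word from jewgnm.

garage

Each letter shifts forward by (position + 3), i.e. 3, 4, 5, … — the shift grows by one for each successive letter.
Decoding jewgnm: j−3=g, e−4=a, w−5=r, g−6=a, n−7=g, m−8=e.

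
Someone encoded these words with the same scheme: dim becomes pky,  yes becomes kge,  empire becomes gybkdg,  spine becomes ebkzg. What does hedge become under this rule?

Vowels shift forward by 2 and consonants shift forward by 12.
For hedge: h(cons)+12=t, e(vowel)+2=g, d(cons)+12=p, g(cons)+12=s, e(vowel)+2=g.

tgpsg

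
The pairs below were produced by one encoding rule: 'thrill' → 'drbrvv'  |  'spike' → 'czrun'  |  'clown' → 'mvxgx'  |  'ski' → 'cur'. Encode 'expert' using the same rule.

nhznbd

The shift depends on letter class: consonant t→d is +10, but vowel i→r is +9. The rule splits by letter class: vowels +9, consonants +10.
On expert: e(vowel)+9=n, x(cons)+10=h, p(cons)+10=z, e(vowel)+9=n, r(cons)+10=b, t(cons)+10=d.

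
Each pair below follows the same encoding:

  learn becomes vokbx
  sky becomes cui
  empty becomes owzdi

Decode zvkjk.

plaza

Compare letters: l→v is +10, e→o is +10, a→k is +10 — a constant shift. It's a constant shift of +10 (ROT10).
Decoding zvkjk: z−10=p, v−10=l, k−10=a, j−10=z, k−10=a.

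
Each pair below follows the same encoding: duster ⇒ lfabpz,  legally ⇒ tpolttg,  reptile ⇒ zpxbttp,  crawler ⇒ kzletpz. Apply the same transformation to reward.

The shift depends on letter class: consonant d→l is +8, but vowel u→f is +11. Two shifts are in play — +11 for a/e/i/o/u, +8 for every other letter.
For reward: r(cons)+8=z, e(vowel)+11=p, w(cons)+8=e, a(vowel)+11=l, r(cons)+8=z, d(cons)+8=l.

zpelzl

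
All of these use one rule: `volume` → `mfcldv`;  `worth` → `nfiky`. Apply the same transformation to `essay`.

Compare letters: v→m is +17, o→f is +17, l→c is +17 — a constant shift. It's a constant shift of +17 (ROT17).
Applying it to essay: e+17=v, s+17=j, s+17=j, a+17=r, y+17=p.

vjjrp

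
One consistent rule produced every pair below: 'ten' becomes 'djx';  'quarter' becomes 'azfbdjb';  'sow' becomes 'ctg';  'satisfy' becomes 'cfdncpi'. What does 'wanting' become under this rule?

gfxdnxq

The shift depends on letter class: consonant t→d is +10, but vowel e→j is +5. The rule splits by letter class: vowels +5, consonants +10.
Applying it to wanting: w(cons)+10=g, a(vowel)+5=f, n(cons)+10=x, t(cons)+10=d, i(vowel)+5=n, n(cons)+10=x, g(cons)+10=q.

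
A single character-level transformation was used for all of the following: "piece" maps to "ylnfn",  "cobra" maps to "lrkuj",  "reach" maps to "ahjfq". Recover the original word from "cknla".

Shifts by position in piece: pos 0: p→y (+9), pos 1: i→l (+3), pos 2: e→n (+9), pos 3: c→f (+3) — repeating every 2. The shifts repeat in a cycle of length 2: positions 0,1,… shift by +9, +3, then the pattern repeats.
Undoing it on cknla: c−9=t, k−3=h, n−9=e, l−3=i, a−9=r.

their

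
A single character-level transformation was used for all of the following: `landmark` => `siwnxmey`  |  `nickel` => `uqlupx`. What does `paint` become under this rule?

In landmark: l→s is +7, a→i is +8, n→w is +9, d→n is +10 — the shift increases by 1 each position. Each letter shifts forward by (position + 7), i.e. 7, 8, 9, … — the shift grows by one for each successive letter.
On paint: p+7=w, a+8=i, i+9=r, n+10=x, t+11=e.

wirxe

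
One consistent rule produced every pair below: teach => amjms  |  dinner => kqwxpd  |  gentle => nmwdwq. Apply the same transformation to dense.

kmwcp

In teach: t→a is +7, e→m is +8, a→j is +9, c→m is +10 — the shift increases by 1 each position. Each letter shifts forward by (position + 7), i.e. 7, 8, 9, … — the shift grows by one for each successive letter.
Applying it to dense: d+7=k, e+8=m, n+9=w, s+10=c, e+11=p.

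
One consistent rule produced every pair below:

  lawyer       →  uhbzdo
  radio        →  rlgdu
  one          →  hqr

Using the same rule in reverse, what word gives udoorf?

collar

The word is reversed, then every letter is shifted forward by 3.
Decoding udoorf: shift back: u−3=r, d−3=a, o−3=l, o−3=l, r−3=o, f−3=c → ralloc; then reverse → collar.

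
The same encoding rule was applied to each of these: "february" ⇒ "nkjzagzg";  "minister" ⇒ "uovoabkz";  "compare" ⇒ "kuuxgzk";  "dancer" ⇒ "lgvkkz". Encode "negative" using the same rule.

The shift depends on letter class: consonant f→n is +8, but vowel e→k is +6. Vowels shift forward by 6 and consonants shift forward by 8.
Applying it to negative: n(cons)+8=v, e(vowel)+6=k, g(cons)+8=o, a(vowel)+6=g, t(cons)+8=b, i(vowel)+6=o, v(cons)+8=d, e(vowel)+6=k.

vkogbodk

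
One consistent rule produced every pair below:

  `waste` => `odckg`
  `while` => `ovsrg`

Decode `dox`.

Read the word backwards and shift each letter +10.
Reversing it on dox: shift back: d−10=t, o−10=e, x−10=n → ten; then reverse → net.

net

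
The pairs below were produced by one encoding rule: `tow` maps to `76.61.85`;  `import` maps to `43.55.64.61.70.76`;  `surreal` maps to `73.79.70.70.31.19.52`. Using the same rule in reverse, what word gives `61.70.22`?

orb

t(#20)→76 and o(#15)→61: differences scale by 3, so n = 3·pos + 16. Each letter becomes 3×(its alphabet position, a=1..z=26) + 16.
Undoing it on 61.70.22: 61→(61−16)÷3=15=o, 70→(70−16)÷3=18=r, 22→(22−16)÷3=2=b.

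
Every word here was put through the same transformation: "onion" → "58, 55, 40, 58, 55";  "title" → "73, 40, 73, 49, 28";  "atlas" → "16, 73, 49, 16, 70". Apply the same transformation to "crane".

o(#15)→58 and n(#14)→55: differences scale by 3, so n = 3·pos + 13. With a=1..z=26, the number is 3·pos + 13.
For crane: c=3→22, r=18→67, a=1→16, n=14→55, e=5→28.

22, 67, 16, 55, 28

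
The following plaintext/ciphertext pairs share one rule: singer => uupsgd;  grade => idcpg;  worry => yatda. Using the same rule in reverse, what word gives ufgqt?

steer

Shifts by position in singer: pos 0: s→u (+2), pos 1: i→u (+12), pos 2: n→p (+2), pos 3: g→s (+12) — repeating every 2. The shifts repeat in a cycle of length 2: positions 0,1,… shift by +2, +12, then the pattern repeats.
Reversing it on ufgqt: u−2=s, f−12=t, g−2=e, q−12=e, t−2=r.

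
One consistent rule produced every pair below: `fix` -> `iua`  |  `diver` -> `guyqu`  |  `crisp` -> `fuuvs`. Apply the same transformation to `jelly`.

mqoob

Two shifts are in play — +12 for a/e/i/o/u, +3 for every other letter.
On jelly: j(cons)+3=m, e(vowel)+12=q, l(cons)+3=o, l(cons)+3=o, y(cons)+3=b.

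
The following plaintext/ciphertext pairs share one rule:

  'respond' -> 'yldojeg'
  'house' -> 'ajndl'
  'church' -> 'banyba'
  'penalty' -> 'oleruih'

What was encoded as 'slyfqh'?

r(17)→y(24) and e(4)→l(11) fit y≡5x+17 (mod 26); the inverse of 5 mod 26 is 21. Treating letters as 0–25, the rule is x ↦ 5x + 17 (mod 26).
Reversing it on slyfqh: s(18)→21·(18−17)≡21=v; l(11)→21·(11−17)≡4=e; y(24)→21·(24−17)≡17=r; f(5)→21·(5−17)≡8=i; q(16)→21·(16−17)≡5=f; h(7)→21·(7−17)≡24=y (all mod 26).

verify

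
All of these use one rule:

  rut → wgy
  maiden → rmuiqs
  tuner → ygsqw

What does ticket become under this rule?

yuhpqy

The shift depends on letter class: consonant r→w is +5, but vowel u→g is +12. Two shifts are in play — +12 for a/e/i/o/u, +5 for every other letter.
For ticket: t(cons)+5=y, i(vowel)+12=u, c(cons)+5=h, k(cons)+5=p, e(vowel)+12=q, t(cons)+5=y.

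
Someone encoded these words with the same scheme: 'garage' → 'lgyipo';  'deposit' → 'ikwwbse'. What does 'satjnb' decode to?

number

In garage: g→l is +5, a→g is +6, r→y is +7, a→i is +8 — the shift increases by 1 each position. Each letter shifts forward by (position + 5), i.e. 5, 6, 7, … — the shift grows by one for each successive letter.
Undoing it on satjnb: s−5=n, a−6=u, t−7=m, j−8=b, n−9=e, b−10=r.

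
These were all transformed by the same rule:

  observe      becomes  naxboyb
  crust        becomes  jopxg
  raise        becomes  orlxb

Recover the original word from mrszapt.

o(14)→n(13) and b(1)→a(0) fit y≡9x+17 (mod 26); the inverse of 9 mod 26 is 3. Each letter's alphabet position (a=0..z=25) is mapped through 9·x+17 mod 26 — an affine cipher.
Undoing it on mrszapt: m(12)→3·(12−17)≡11=l; r(17)→3·(17−17)≡0=a; s(18)→3·(18−17)≡3=d; z(25)→3·(25−17)≡24=y; a(0)→3·(0−17)≡1=b; p(15)→3·(15−17)≡20=u; t(19)→3·(19−17)≡6=g (all mod 26).

ladybug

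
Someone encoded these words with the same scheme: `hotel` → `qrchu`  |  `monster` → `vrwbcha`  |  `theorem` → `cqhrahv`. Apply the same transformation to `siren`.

Two shifts are in play — +3 for a/e/i/o/u, +9 for every other letter.
For siren: s(cons)+9=b, i(vowel)+3=l, r(cons)+9=a, e(vowel)+3=h, n(cons)+9=w.

blahw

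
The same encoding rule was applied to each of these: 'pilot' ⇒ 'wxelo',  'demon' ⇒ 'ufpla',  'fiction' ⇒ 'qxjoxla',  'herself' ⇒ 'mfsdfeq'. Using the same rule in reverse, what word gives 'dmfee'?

p(15)→w(22) and i(8)→x(23) fit y≡11x+13 (mod 26); the inverse of 11 mod 26 is 19. Each letter's alphabet position (a=0..z=25) is mapped through 11·x+13 mod 26 — an affine cipher.
Reversing it on dmfee: d(3)→19·(3−13)≡18=s; m(12)→19·(12−13)≡7=h; f(5)→19·(5−13)≡4=e; e(4)→19·(4−13)≡11=l; e(4)→19·(4−13)≡11=l (all mod 26).

shell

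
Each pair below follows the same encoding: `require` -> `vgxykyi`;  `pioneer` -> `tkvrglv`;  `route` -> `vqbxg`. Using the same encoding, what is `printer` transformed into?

ttprvlv

It's a Vigenère-style cipher with numeric key [4,2,7]: position i shifts by key[i mod 3].
For printer: p+4=t, r+2=t, i+7=p, n+4=r, t+2=v, e+7=l, r+4=v.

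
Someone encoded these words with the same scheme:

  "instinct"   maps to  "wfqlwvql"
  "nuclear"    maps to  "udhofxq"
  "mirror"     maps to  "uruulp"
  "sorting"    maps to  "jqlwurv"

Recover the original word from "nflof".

click

Read the word backwards and shift each letter +3.
Decoding nflof: shift back: n−3=k, f−3=c, l−3=i, o−3=l, f−3=c → kcilc; then reverse → click.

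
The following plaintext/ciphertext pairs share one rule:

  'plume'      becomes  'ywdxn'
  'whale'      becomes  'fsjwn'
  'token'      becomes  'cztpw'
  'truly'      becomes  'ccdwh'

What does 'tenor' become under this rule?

cpwza

Shifts by position in plume: pos 0: p→y (+9), pos 1: l→w (+11), pos 2: u→d (+9), pos 3: m→x (+11) — repeating every 2. The shifts repeat in a cycle of length 2: positions 0,1,… shift by +9, +11, then the pattern repeats.
On tenor: t+9=c, e+11=p, n+9=w, o+11=z, r+9=a.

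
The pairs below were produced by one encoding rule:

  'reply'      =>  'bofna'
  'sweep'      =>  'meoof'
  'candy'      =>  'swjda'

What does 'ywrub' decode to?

r(17)→b(1) and e(4)→o(14) fit y≡11x+22 (mod 26); the inverse of 11 mod 26 is 19. Treating letters as 0–25, the rule is x ↦ 11x + 22 (mod 26).
Undoing it on ywrub: y(24)→19·(24−22)≡12=m; w(22)→19·(22−22)≡0=a; r(17)→19·(17−22)≡9=j; u(20)→19·(20−22)≡14=o; b(1)→19·(1−22)≡17=r (all mod 26).

major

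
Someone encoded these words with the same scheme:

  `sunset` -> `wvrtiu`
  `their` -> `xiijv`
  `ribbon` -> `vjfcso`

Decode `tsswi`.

prove

The shifts repeat in a cycle of length 2: positions 0,1,… shift by +4, +1, then the pattern repeats.
Undoing it on tsswi: t−4=p, s−1=r, s−4=o, w−1=v, i−4=e.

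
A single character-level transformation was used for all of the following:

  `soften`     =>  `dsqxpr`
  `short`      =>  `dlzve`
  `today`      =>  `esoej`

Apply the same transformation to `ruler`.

cywic

Shifts by position in soften: pos 0: s→d (+11), pos 1: o→s (+4), pos 2: f→q (+11), pos 3: t→x (+4) — repeating every 2. The shifts repeat in a cycle of length 2: positions 0,1,… shift by +11, +4, then the pattern repeats.
For ruler: r+11=c, u+4=y, l+11=w, e+4=i, r+11=c.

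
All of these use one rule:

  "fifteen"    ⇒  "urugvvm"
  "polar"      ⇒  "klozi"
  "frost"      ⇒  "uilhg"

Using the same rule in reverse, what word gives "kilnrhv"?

Each pair mirrors across the alphabet (f↔u, i↔r, f↔u): positions sum to 25. Letters are reflected about the middle of the alphabet (position → 25−position): Atbash.
Undoing it on kilnrhv: k↔p, i↔r, l↔o, n↔m, r↔i, h↔s, v↔e.

promise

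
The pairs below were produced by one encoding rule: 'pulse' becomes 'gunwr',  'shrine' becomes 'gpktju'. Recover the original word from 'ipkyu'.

The output letters match the input read backwards, each shifted +2: pulse reversed is eslup. Two steps: reverse the string, then apply a Caesar shift of +2.
Undoing it on ipkyu: shift back: i−2=g, p−2=n, k−2=i, y−2=w, u−2=s → gniws; then reverse → swing.

swing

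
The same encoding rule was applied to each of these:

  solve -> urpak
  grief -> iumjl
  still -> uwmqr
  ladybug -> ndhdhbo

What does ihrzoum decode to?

genuine

The shift increases by 1 at each position, starting from +2: 2, 3, 4, ….
Decoding ihrzoum: i−2=g, h−3=e, r−4=n, z−5=u, o−6=i, u−7=n, m−8=e.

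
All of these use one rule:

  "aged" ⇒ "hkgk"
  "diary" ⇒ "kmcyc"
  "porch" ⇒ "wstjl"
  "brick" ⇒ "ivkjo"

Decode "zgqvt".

Shifts by position in aged: pos 0: a→h (+7), pos 1: g→k (+4), pos 2: e→g (+2), pos 3: d→k (+7) — repeating every 3. A repeating key of period 3 is used — shifts +7, +4, +2 over and over.
Reversing it on zgqvt: z−7=s, g−4=c, q−2=o, v−7=o, t−4=p.

scoop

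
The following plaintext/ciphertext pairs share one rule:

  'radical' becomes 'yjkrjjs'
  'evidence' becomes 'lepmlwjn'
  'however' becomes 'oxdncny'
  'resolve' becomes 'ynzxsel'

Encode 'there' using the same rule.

Shifts by position in radical: pos 0: r→y (+7), pos 1: a→j (+9), pos 2: d→k (+7), pos 3: i→r (+9) — repeating every 2. It's a Vigenère-style cipher with numeric key [7,9]: position i shifts by key[i mod 2].
On there: t+7=a, h+9=q, e+7=l, r+9=a, e+7=l.

aqlal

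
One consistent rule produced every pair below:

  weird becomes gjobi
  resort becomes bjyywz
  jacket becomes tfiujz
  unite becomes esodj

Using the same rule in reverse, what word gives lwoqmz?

Shifts by position in weird: pos 0: w→g (+10), pos 1: e→j (+5), pos 2: i→o (+6), pos 3: r→b (+10), pos 4: d→i (+5) — repeating every 3. It's a Vigenère-style cipher with numeric key [10,5,6]: position i shifts by key[i mod 3].
Undoing it on lwoqmz: l−10=b, w−5=r, o−6=i, q−10=g, m−5=h, z−6=t.

bright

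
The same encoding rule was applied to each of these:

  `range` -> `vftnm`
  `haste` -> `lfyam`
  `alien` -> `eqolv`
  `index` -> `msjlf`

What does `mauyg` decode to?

ivory

Letter i (0-indexed) is shifted by i+4, so successive shifts are 4, 5, 6, ….
Reversing it on mauyg: m−4=i, a−5=v, u−6=o, y−7=r, g−8=y.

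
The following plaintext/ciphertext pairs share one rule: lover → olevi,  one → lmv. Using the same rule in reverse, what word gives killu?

proof

Each pair mirrors across the alphabet (l↔o, o↔l, v↔e): positions sum to 25. Letters are reflected about the middle of the alphabet (position → 25−position): Atbash.
Reversing it on killu: k↔p, i↔r, l↔o, l↔o, u↔f.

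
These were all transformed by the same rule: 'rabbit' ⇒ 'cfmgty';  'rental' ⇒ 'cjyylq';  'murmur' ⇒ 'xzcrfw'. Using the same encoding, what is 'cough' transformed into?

Shifts by position in rabbit: pos 0: r→c (+11), pos 1: a→f (+5), pos 2: b→m (+11), pos 3: b→g (+5) — repeating every 2. The shifts repeat in a cycle of length 2: positions 0,1,… shift by +11, +5, then the pattern repeats.
On cough: c+11=n, o+5=t, u+11=f, g+5=l, h+11=s.

ntfls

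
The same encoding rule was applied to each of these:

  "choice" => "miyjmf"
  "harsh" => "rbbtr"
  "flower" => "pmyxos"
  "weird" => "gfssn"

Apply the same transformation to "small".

cnkmv

Shifts by position in choice: pos 0: c→m (+10), pos 1: h→i (+1), pos 2: o→y (+10), pos 3: i→j (+1) — repeating every 2. It's a Vigenère-style cipher with numeric key [10,1]: position i shifts by key[i mod 2].
For small: s+10=c, m+1=n, a+10=k, l+1=m, l+10=v.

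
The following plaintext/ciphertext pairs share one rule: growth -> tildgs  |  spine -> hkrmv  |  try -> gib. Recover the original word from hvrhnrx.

Each pair mirrors across the alphabet (g↔t, r↔i, o↔l): positions sum to 25. This is the alphabet-reversal cipher (Atbash): a becomes z, b becomes y, etc.
Decoding hvrhnrx: h↔s, v↔e, r↔i, h↔s, n↔m, r↔i, x↔c.

seismic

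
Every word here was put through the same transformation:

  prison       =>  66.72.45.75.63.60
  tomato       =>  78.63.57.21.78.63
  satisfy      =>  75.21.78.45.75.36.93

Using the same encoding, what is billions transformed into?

24.45.54.54.45.63.60.75

With a=1..z=26, the number is 3·pos + 18.
On billions: b=2→24, i=9→45, l=12→54, l=12→54, i=9→45, o=15→63, n=14→60, s=19→75.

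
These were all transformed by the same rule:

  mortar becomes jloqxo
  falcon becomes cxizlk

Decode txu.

Each letter is shifted forward by 23 in the alphabet (a Caesar shift of +23).
Reversing it on txu: t−23=w, x−23=a, u−23=x.

wax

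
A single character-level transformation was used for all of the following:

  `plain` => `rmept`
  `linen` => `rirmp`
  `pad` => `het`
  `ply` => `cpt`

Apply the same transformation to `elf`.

The output letters match the input read backwards, each shifted +4: plain reversed is nialp. The word is reversed, then every letter is shifted forward by 4.
On elf: reverse → fle; then shift: f+4=j, l+4=p, e+4=i.

jpi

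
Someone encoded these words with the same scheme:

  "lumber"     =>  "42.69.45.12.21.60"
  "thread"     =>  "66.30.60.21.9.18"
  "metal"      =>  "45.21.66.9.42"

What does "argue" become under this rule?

9.60.27.69.21

With a=1..z=26, the number is 3·pos + 6.
On argue: a=1→9, r=18→60, g=7→27, u=21→69, e=5→21.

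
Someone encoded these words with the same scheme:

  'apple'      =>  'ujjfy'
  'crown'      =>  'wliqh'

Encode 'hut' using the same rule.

bon

Compare letters: a→u is +20, p→j is +20, p→j is +20 — a constant shift. This is a Caesar cipher with shift 20.
For hut: h+20=b, u+20=o, t+20=n.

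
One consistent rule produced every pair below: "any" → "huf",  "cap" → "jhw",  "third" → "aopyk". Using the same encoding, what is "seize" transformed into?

zlpgl

Compare letters: a→h is +7, n→u is +7, y→f is +7 — a constant shift. It's a constant shift of +7 (ROT7).
On seize: s+7=z, e+7=l, i+7=p, z+7=g, e+7=l.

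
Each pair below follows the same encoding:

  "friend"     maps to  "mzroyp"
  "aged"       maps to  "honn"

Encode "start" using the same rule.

zbjbe

Letter i (0-indexed) is shifted by i+7, so successive shifts are 7, 8, 9, ….
For start: s+7=z, t+8=b, a+9=j, r+10=b, t+11=e.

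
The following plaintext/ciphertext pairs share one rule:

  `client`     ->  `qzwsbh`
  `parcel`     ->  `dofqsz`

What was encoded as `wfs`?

ire

Each letter is shifted forward by 14 in the alphabet (a Caesar shift of +14).
Reversing it on wfs: w−14=i, f−14=r, s−14=e.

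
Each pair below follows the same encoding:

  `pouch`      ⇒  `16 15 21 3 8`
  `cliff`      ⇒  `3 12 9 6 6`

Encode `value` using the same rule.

22 1 12 21 5

Letters become their 1-indexed alphabet positions: a=1 … z=26.
For value: v=22→22, a=1→1, l=12→12, u=21→21, e=5→5.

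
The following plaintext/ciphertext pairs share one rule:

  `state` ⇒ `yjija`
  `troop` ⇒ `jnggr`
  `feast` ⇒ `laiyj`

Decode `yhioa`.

This is an affine cipher: with a=0,…,z=25, each position x becomes (11x+8) mod 26.
Undoing it on yhioa: y(24)→19·(24−8)≡18=s; h(7)→19·(7−8)≡7=h; i(8)→19·(8−8)≡0=a; o(14)→19·(14−8)≡10=k; a(0)→19·(0−8)≡4=e (all mod 26).

shake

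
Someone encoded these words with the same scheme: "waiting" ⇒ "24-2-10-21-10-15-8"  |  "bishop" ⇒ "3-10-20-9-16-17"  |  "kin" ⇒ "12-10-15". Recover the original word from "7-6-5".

fed

Letters become their 1-based position plus 1 (so a→2, b→3, …).
Undoing it on 7-6-5: 7→(7−1)÷1=6=f, 6→(6−1)÷1=5=e, 5→(5−1)÷1=4=d.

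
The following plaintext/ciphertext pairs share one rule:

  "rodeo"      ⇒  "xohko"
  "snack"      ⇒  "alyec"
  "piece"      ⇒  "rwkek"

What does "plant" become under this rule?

rfyld

r(17)→x(23) and o(14)→o(14) fit y≡3x+24 (mod 26); the inverse of 3 mod 26 is 9. Each letter's alphabet position (a=0..z=25) is mapped through 3·x+24 mod 26 — an affine cipher.
For plant: p(15)→3·15+24≡17=r; l(11)→3·11+24≡5=f; a(0)→3·0+24≡24=y; n(13)→3·13+24≡11=l; t(19)→3·19+24≡3=d (all mod 26).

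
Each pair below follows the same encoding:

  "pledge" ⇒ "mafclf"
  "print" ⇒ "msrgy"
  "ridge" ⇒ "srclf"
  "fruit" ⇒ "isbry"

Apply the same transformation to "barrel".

wtssfa

p(15)→m(12) and l(11)→a(0) fit y≡3x+19 (mod 26); the inverse of 3 mod 26 is 9. This is an affine cipher: with a=0,…,z=25, each position x becomes (3x+19) mod 26.
Applying it to barrel: b(1)→3·1+19≡22=w; a(0)→3·0+19≡19=t; r(17)→3·17+19≡18=s; r(17)→3·17+19≡18=s; e(4)→3·4+19≡5=f; l(11)→3·11+19≡0=a (all mod 26).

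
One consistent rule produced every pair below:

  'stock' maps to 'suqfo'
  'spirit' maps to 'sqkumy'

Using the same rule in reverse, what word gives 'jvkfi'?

In stock: s→s is +0, t→u is +1, o→q is +2, c→f is +3 — the shift increases by 1 each position. Letter i (0-indexed) is shifted by i+0, so successive shifts are 0, 1, 2, ….
Decoding jvkfi: j−0=j, v−1=u, k−2=i, f−3=c, i−4=e.

juice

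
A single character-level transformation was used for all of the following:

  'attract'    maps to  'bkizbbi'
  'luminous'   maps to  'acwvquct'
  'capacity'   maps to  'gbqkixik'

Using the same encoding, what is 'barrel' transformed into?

The output letters match the input read backwards, each shifted +8: attract reversed is tcartta. Read the word backwards and shift each letter +8.
Applying it to barrel: reverse → lerrab; then shift: l+8=t, e+8=m, r+8=z, r+8=z, a+8=i, b+8=j.

tmzzij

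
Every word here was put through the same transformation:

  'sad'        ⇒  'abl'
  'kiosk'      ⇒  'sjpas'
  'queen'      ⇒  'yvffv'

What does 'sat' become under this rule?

The shift depends on letter class: consonant s→a is +8, but vowel a→b is +1. Vowels shift forward by 1 and consonants shift forward by 8.
Applying it to sat: s(cons)+8=a, a(vowel)+1=b, t(cons)+8=b.

abb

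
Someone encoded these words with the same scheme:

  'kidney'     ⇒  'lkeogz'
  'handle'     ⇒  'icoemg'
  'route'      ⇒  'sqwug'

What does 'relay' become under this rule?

sgmcz

The shift depends on letter class: consonant k→l is +1, but vowel i→k is +2. Vowels shift forward by 2 and consonants shift forward by 1.
For relay: r(cons)+1=s, e(vowel)+2=g, l(cons)+1=m, a(vowel)+2=c, y(cons)+1=z.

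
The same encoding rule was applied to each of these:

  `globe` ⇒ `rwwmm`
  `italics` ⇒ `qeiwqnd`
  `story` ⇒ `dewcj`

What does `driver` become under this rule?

ocqgmc

The shift depends on letter class: consonant g→r is +11, but vowel o→w is +8. Vowels shift forward by 8 and consonants shift forward by 11.
For driver: d(cons)+11=o, r(cons)+11=c, i(vowel)+8=q, v(cons)+11=g, e(vowel)+8=m, r(cons)+11=c.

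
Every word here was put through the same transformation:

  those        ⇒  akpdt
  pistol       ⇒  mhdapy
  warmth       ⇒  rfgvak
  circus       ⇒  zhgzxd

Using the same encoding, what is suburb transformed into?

t(19)→a(0) and h(7)→k(10) fit y≡23x+5 (mod 26); the inverse of 23 mod 26 is 17. Treating letters as 0–25, the rule is x ↦ 23x + 5 (mod 26).
For suburb: s(18)→23·18+5≡3=d; u(20)→23·20+5≡23=x; b(1)→23·1+5≡2=c; u(20)→23·20+5≡23=x; r(17)→23·17+5≡6=g; b(1)→23·1+5≡2=c (all mod 26).

dxcxgc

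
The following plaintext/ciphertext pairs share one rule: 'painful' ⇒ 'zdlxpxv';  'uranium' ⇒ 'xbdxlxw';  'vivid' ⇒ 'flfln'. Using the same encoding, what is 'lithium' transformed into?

vldrlxw

The shift depends on letter class: consonant p→z is +10, but vowel a→d is +3. The rule splits by letter class: vowels +3, consonants +10.
On lithium: l(cons)+10=v, i(vowel)+3=l, t(cons)+10=d, h(cons)+10=r, i(vowel)+3=l, u(vowel)+3=x, m(cons)+10=w.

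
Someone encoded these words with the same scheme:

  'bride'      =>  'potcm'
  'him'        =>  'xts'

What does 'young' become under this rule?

The output letters match the input read backwards, each shifted +11: bride reversed is edirb. Two steps: reverse the string, then apply a Caesar shift of +11.
For young: reverse → gnuoy; then shift: g+11=r, n+11=y, u+11=f, o+11=z, y+11=j.

ryfzj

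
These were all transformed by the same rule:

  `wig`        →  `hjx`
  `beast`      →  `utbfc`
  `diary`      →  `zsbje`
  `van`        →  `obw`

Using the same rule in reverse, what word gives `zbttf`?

The output letters match the input read backwards, each shifted +1: wig reversed is giw. Two steps: reverse the string, then apply a Caesar shift of +1.
Decoding zbttf: shift back: z−1=y, b−1=a, t−1=s, t−1=s, f−1=e → yasse; then reverse → essay.

essay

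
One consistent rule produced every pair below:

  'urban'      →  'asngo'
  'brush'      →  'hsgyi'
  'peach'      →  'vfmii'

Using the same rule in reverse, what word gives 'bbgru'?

vault

The shifts repeat in a cycle of length 3: positions 0,1,… shift by +6, +1, +12, then the pattern repeats.
Reversing it on bbgru: b−6=v, b−1=a, g−12=u, r−6=l, u−1=t.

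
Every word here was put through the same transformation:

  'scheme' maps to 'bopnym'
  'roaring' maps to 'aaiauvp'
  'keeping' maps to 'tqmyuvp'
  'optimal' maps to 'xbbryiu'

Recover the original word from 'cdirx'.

trail

A repeating key of period 3 is used — shifts +9, +12, +8 over and over.
Reversing it on cdirx: c−9=t, d−12=r, i−8=a, r−9=i, x−12=l.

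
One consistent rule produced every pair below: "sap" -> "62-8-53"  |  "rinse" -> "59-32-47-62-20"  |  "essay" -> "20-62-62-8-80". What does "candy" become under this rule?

The formula is n = 3×(alphabet index, a=1) + 5.
On candy: c=3→14, a=1→8, n=14→47, d=4→17, y=25→80.

14-8-47-17-80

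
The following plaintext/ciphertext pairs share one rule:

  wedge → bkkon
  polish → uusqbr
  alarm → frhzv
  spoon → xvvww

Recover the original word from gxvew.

In wedge: w→b is +5, e→k is +6, d→k is +7, g→o is +8 — the shift increases by 1 each position. Each letter shifts forward by (position + 5), i.e. 5, 6, 7, … — the shift grows by one for each successive letter.
Reversing it on gxvew: g−5=b, x−6=r, v−7=o, e−8=w, w−9=n.

brown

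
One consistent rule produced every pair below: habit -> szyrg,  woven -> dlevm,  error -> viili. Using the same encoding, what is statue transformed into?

hgzgfv

Each pair mirrors across the alphabet (h↔s, a↔z, b↔y): positions sum to 25. Each letter is replaced by its mirror in the alphabet: a↔z, b↔y, c↔x, and so on (the Atbash cipher).
Applying it to statue: s↔h, t↔g, a↔z, t↔g, u↔f, e↔v.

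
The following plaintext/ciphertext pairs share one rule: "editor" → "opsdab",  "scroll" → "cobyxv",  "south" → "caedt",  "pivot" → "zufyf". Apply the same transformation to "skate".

Shifts by position in editor: pos 0: e→o (+10), pos 1: d→p (+12), pos 2: i→s (+10), pos 3: t→d (+10), pos 4: o→a (+12), pos 5: r→b (+10) — repeating every 3. It's a Vigenère-style cipher with numeric key [10,12,10]: position i shifts by key[i mod 3].
On skate: s+10=c, k+12=w, a+10=k, t+10=d, e+12=q.

cwkdq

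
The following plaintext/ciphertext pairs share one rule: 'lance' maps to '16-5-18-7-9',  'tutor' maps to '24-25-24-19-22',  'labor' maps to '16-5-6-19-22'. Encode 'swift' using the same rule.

23-27-13-10-24

Letters become their 1-based position plus 4 (so a→5, b→6, …).
Applying it to swift: s=19→23, w=23→27, i=9→13, f=6→10, t=20→24.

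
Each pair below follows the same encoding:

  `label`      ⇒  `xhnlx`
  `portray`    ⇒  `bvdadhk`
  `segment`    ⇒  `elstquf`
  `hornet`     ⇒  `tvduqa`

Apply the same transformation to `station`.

eamauvz

The shifts repeat in a cycle of length 2: positions 0,1,… shift by +12, +7, then the pattern repeats.
On station: s+12=e, t+7=a, a+12=m, t+7=a, i+12=u, o+7=v, n+12=z.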